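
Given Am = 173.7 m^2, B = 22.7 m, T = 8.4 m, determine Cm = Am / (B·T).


Formula: Cm = Am / (B * T)
Step 1 — B * T = 22.7 * 8.4 = 190.68 m^2
Step 2 — Cm = 173.7 / 190.68 ≈ 0.91095 (5 s.f.)

0.91095


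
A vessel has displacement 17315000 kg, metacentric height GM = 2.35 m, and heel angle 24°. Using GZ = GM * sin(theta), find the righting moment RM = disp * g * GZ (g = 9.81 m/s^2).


Formula: GZ = GM * sin(theta); RM = disp * g * GZ
Step 1 — GZ = 2.35 * sin(24°) = 2.35 * 0.406737 = 0.955832 m
Step 2 — RM = 17315000 * 9.81 * 0.955832 ≈ 162360000 N·m (5 s.f.)

162360000 N·m


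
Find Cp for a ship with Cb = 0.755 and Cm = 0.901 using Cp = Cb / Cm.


Formula: Cp = Cb / Cm
Substituting: Cp = 0.755 / 0.901
Result: Cp ≈ 0.83796 (5 s.f.)

0.83796


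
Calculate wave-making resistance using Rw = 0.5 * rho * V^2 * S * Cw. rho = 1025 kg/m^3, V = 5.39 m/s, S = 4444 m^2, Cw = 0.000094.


Formula: Rw = 0.5 * rho * V^2 * S * Cw
Step 1 — V^2 = 5.39^2 = 29.0521
Step 2 — 0.5 * rho * V^2 = 0.5 * 1025 * 29.0521 = 14889.20125
Step 3 — Rw = 14889.20125 * 4444 * 0.000094 ≈ 6219.8 N (5 s.f.)

6219.8 N


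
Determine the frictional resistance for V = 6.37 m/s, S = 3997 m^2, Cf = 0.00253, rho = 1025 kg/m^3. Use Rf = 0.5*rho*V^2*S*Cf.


Formula: Rf = 0.5 * rho * V^2 * S * Cf
Step 1 — V^2 = 6.37^2 = 40.5769
Step 2 — 0.5 * rho * V^2 = 0.5 * 1025 * 40.5769 = 20795.66125
Step 3 — Rf = 20795.66125 * 3997 * 0.00253 ≈ 210290 N (5 s.f.)

210290 N


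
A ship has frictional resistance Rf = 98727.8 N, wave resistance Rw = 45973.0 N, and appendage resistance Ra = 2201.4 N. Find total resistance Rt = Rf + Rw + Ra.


Formula: Rt = Rf + Rw + Ra
Substituting: Rt = 98727.8 + 45973.0 + 2201.4
Result: Rt = 146902.2 N

146902.2 N


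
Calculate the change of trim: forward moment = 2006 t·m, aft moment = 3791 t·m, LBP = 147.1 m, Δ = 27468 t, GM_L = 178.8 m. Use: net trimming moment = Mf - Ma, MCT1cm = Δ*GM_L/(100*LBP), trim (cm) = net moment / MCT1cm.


Formula: net trimming moment = Mf - Ma; MCT1cm = Δ*GM_L/(100*LBP); trim = net moment / MCT1cm
Step 1 — net trimming moment = 2006 - 3791 = -1785 t·m
Step 2 — MCT1cm = 27468 * 178.8 / (100 * 147.1) = 333.8734 t·m/cm
Step 3 — trim = -1785 / 333.8734 ≈ -5.3463 cm (5 s.f.)

-5.3463 cm


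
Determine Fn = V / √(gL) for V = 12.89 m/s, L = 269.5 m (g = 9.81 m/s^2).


Formula: Fn = V / sqrt(g * L)
Step 1 — g * L = 9.81 * 269.5 = 2643.795
Step 2 — sqrt(g * L) = sqrt(2643.795) = 51.417847
Step 3 — Fn = 12.89 / 51.417847 ≈ 0.25069 (5 s.f.)

0.25069


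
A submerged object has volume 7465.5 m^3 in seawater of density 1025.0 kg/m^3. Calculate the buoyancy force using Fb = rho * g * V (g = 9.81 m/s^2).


Formula: Fb = rho * g * V
Substituting: Fb = 1025.0 * 9.81 * 7465.5
Intermediate: 1025.0 * 9.81 = 10055.25
Result: Fb = 10055.25 * 7465.5 ≈ 75067000 N (5 s.f.)

75067000 N


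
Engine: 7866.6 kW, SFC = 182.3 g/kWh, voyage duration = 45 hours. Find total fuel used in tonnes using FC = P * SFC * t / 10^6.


Formula: FC (tonnes) = P * SFC * t / 1,000,000
Step 1 — P * SFC * t = 7866.6 * 182.3 * 45 = 64533653.1 g
Step 2 — FC (tonnes) = 64533653.1 / 1,000,000 ≈ 64.534 tonnes (5 s.f.)

64.534 tonnes


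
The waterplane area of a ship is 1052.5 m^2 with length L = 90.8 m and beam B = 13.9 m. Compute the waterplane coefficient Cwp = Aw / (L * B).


Formula: Cwp = Aw / (L * B)
Step 1 — L * B = 90.8 * 13.9 = 1262.12 m^2
Step 2 — Cwp = 1052.5 / 1262.12 ≈ 0.83391 (5 s.f.)

0.83391


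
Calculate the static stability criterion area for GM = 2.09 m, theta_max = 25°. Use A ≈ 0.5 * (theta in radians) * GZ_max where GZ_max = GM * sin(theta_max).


Formula: GZ_max = GM * sin(theta); Area = 0.5 * theta_rad * GZ_max
Step 1 — GZ_max = 2.09 * sin(25°) = 2.09 * 0.422618 = 0.883272 m
Step 2 — theta_rad = 25 * pi/180 = 0.436332 rad
Step 3 — Area = 0.5 * 0.436332 * 0.883272 ≈ 0.19270 m·rad (5 s.f.)

0.19270 m·rad


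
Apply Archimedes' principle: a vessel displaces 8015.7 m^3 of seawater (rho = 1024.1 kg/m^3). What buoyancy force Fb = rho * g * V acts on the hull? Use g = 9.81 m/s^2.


Formula: Fb = rho * g * V
Substituting: Fb = 1024.1 * 9.81 * 8015.7
Intermediate: 1024.1 * 9.81 = 10046.421
Result: Fb = 10046.421 * 8015.7 ≈ 80529000 N (5 s.f.)

80529000 N


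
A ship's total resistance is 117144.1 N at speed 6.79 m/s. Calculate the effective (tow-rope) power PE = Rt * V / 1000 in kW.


Formula: PE = Rt * V / 1000 (kW)
Step 1 — PE (W) = 117144.1 * 6.79 = 795408.439 W
Step 2 — PE (kW) = 795408.439 / 1000 ≈ 795.41 kW (5 s.f.)

795.41 kW


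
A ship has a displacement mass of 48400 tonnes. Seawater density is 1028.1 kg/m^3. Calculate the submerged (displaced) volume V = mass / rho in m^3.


Formula: V = mass / rho
Step 1 — convert tonnes to kg: 48400 t * 1000 = 48400000 kg
Step 2 — V = 48400000 / 1028.1 ≈ 47077 m^3 (5 s.f.)

47077 m^3


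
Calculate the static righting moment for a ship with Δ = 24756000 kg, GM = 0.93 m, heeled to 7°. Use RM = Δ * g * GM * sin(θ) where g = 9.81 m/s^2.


Formula: GZ = GM * sin(theta); RM = disp * g * GZ
Step 1 — GZ = 0.93 * sin(7°) = 0.93 * 0.121869 = 0.113338 m
Step 2 — RM = 24756000 * 9.81 * 0.113338 ≈ 27525000 N·m (5 s.f.)

27525000 N·m


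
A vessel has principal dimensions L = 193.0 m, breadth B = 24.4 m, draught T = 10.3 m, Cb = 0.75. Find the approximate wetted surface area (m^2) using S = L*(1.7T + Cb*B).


Formula: S = 1.7*L*T + V/T with V = Cb*L*B*T, i.e. S = L * (1.7*T + Cb*B)
Step 1 — 1.7*T = 1.7 * 10.3 = 17.51 m
Step 2 — Cb*B = 0.75 * 24.4 = 18.3 m
Step 3 — 1.7*T + Cb*B = 17.51 + 18.3 = 35.81 m
Step 4 — S = 193.0 * 35.81 ≈ 6911.3 m^2 (5 s.f.)

6911.3 m^2


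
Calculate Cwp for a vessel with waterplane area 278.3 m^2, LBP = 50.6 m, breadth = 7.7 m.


Formula: Cwp = Aw / (L * B)
Step 1 — L * B = 50.6 * 7.7 = 389.62 m^2
Step 2 — Cwp = 278.3 / 389.62 ≈ 0.71429 (5 s.f.)

0.71429


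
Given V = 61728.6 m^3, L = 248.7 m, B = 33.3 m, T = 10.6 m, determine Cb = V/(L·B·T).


Formula: Cb = V / (L * B * T)
Step 1 — L * B * T = 248.7 * 33.3 * 10.6 = 87786.126 m^3
Step 2 — Cb = 61728.6 / 87786.126 ≈ 0.70317 (5 s.f.)

0.70317


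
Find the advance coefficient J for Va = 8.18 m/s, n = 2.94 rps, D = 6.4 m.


Formula: J = Va / (n * D)
Step 1 — n * D = 2.94 * 6.4 = 18.816
Step 2 — J = 8.18 / 18.816 ≈ 0.43474 (5 s.f.)

0.43474


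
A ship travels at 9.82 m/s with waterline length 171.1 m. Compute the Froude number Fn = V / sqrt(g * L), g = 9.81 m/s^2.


Formula: Fn = V / sqrt(g * L)
Step 1 — g * L = 9.81 * 171.1 = 1678.491
Step 2 — sqrt(g * L) = sqrt(1678.491) = 40.969391
Step 3 — Fn = 9.82 / 40.969391 ≈ 0.23969 (5 s.f.)

0.23969


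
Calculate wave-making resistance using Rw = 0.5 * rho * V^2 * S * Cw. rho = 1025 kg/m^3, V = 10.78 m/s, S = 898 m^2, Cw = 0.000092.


Formula: Rw = 0.5 * rho * V^2 * S * Cw
Step 1 — V^2 = 10.78^2 = 116.2084
Step 2 — 0.5 * rho * V^2 = 0.5 * 1025 * 116.2084 = 59556.805
Step 3 — Rw = 59556.805 * 898 * 0.000092 ≈ 4920.3 N (5 s.f.)

4920.3 N


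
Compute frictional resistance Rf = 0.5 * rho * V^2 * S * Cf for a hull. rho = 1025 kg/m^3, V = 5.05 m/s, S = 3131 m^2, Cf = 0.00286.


Formula: Rf = 0.5 * rho * V^2 * S * Cf
Step 1 — V^2 = 5.05^2 = 25.5025
Step 2 — 0.5 * rho * V^2 = 0.5 * 1025 * 25.5025 = 13070.03125
Step 3 — Rf = 13070.03125 * 3131 * 0.00286 ≈ 117040 N (5 s.f.)

117040 N


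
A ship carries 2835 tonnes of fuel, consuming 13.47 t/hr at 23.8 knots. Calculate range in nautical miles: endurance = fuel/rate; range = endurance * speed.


Formula: endurance = fuel / rate; range = endurance * speed
Step 1 — endurance = 2835 / 13.47 = 210.4677 hours
Step 2 — range = 210.4677 * 23.8 ≈ 5009.1 nautical miles (5 s.f.)

5009.1 NM


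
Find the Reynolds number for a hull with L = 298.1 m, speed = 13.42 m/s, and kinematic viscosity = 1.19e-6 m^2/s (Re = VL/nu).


Formula: Re = V * L / nu
Step 1 — V * L = 13.42 * 298.1 = 4000.502 m^2/s
Step 2 — Re = 4000.502 / 1.19e-6 = 3.36e+09

3.36e+09


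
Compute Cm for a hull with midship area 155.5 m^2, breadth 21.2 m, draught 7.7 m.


Formula: Cm = Am / (B * T)
Step 1 — B * T = 21.2 * 7.7 = 163.24 m^2
Step 2 — Cm = 155.5 / 163.24 ≈ 0.95259 (5 s.f.)

0.95259


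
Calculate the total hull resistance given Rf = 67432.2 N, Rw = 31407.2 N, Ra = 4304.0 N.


Formula: Rt = Rf + Rw + Ra
Substituting: Rt = 67432.2 + 31407.2 + 4304.0
Result: Rt = 103143.4 N

103143.4 N


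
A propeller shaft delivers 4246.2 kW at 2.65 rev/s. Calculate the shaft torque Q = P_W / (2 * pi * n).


Formula: Q = P_W / (2 * pi * n)
Step 1 — P_W = 4246.2 kW * 1000 = 4246200.0 W
Step 2 — 2 * pi * n = 2 * pi * 2.65 = 16.650441
Step 3 — Q = 4246200.0 / 16.650441 ≈ 255020 N·m (5 s.f.)

255020 N·m


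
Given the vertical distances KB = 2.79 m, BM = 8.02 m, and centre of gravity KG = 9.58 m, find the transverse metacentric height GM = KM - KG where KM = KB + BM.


Formula: GM = KB + BM - KG
Step 1 — KM = KB + BM = 2.79 + 8.02 = 10.81 m
Step 2 — GM = KM - KG = 10.81 - 9.58 = 1.23 m

1.23 m


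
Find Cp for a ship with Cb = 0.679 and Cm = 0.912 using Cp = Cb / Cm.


Formula: Cp = Cb / Cm
Substituting: Cp = 0.679 / 0.912
Result: Cp ≈ 0.74452 (5 s.f.)

0.74452


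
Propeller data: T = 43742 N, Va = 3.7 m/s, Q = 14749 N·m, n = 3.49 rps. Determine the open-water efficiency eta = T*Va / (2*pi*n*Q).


Formula: eta = T * Va / (2 * pi * n * Q)
Step 1 — numerator = T * Va = 43742 * 3.7 = 161845.4
Step 2 — 2 * pi * n = 2 * pi * 3.49 = 21.928317
Step 3 — denominator = 21.928317 * 14749 = 323420.75
Step 4 — eta = 161845.4 / 323420.75 ≈ 0.50042 (5 s.f.)

0.50042


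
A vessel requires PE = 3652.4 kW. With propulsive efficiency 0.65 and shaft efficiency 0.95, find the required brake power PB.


Formula: PB = PE / (eta_D * eta_S)
Step 1 — combined efficiency = eta_D * eta_S = 0.65 * 0.95 = 0.6175
Step 2 — PB = 3652.4 / 0.6175 ≈ 5914.8 kW (5 s.f.)

5914.8 kW


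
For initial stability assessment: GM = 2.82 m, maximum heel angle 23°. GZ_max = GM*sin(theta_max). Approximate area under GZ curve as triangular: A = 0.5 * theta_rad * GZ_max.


Formula: GZ_max = GM * sin(theta); Area = 0.5 * theta_rad * GZ_max
Step 1 — GZ_max = 2.82 * sin(23°) = 2.82 * 0.390731 = 1.101861 m
Step 2 — theta_rad = 23 * pi/180 = 0.401426 rad
Step 3 — Area = 0.5 * 0.401426 * 1.101861 ≈ 0.22116 m·rad (5 s.f.)

0.22116 m·rad


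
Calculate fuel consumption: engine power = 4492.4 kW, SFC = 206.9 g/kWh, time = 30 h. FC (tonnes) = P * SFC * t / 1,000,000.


Formula: FC (tonnes) = P * SFC * t / 1,000,000
Step 1 — P * SFC * t = 4492.4 * 206.9 * 30 = 27884326.8 g
Step 2 — FC (tonnes) = 27884326.8 / 1,000,000 ≈ 27.884 tonnes (5 s.f.)

27.884 tonnes


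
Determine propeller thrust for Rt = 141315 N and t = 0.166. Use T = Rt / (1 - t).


Formula: T = Rt / (1 - t)
Step 1 — (1 - t) = 1 - 0.166 = 0.834
Step 2 — T = 141315 / 0.834 ≈ 169440 N (5 s.f.)

169440 N


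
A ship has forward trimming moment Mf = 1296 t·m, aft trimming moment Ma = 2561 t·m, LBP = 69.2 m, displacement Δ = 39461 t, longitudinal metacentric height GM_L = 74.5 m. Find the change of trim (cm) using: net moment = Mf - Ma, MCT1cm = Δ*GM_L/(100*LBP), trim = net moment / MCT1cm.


Formula: net trimming moment = Mf - Ma; MCT1cm = Δ*GM_L/(100*LBP); trim = net moment / MCT1cm
Step 1 — net trimming moment = 1296 - 2561 = -1265 t·m
Step 2 — MCT1cm = 39461 * 74.5 / (100 * 69.2) = 424.833 t·m/cm
Step 3 — trim = -1265 / 424.833 ≈ -2.9776 cm (5 s.f.)

-2.9776 cm


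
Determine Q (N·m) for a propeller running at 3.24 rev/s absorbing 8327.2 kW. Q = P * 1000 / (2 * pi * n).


Formula: Q = P_W / (2 * pi * n)
Step 1 — P_W = 8327.2 kW * 1000 = 8327200.0 W
Step 2 — 2 * pi * n = 2 * pi * 3.24 = 20.35752
Step 3 — Q = 8327200.0 / 20.35752 ≈ 409050 N·m (5 s.f.)

409050 N·m


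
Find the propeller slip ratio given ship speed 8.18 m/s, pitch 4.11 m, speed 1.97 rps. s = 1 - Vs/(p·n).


Formula: s = 1 - Vs / (p * n)
Step 1 — p * n = 4.11 * 1.97 = 8.0967
Step 2 — Vs / (p*n) = 8.18 / 8.0967 = 1.010288 (6 d.p.)
Step 3 — s = 1 - 1.010288 = -0.010288

-0.010288


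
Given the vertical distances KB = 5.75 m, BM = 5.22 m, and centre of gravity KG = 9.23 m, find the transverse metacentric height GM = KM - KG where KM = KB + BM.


Formula: GM = KB + BM - KG
Step 1 — KM = KB + BM = 5.75 + 5.22 = 10.97 m
Step 2 — GM = KM - KG = 10.97 - 9.23 = 1.74 m

1.74 m


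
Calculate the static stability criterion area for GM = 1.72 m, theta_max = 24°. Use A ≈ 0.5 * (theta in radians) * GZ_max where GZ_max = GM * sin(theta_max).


Formula: GZ_max = GM * sin(theta); Area = 0.5 * theta_rad * GZ_max
Step 1 — GZ_max = 1.72 * sin(24°) = 1.72 * 0.406737 = 0.699588 m
Step 2 — theta_rad = 24 * pi/180 = 0.418879 rad
Step 3 — Area = 0.5 * 0.418879 * 0.699588 ≈ 0.14652 m·rad (5 s.f.)

0.14652 m·rad


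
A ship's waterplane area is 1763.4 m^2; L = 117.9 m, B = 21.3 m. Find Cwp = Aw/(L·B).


Formula: Cwp = Aw / (L * B)
Step 1 — L * B = 117.9 * 21.3 = 2511.27 m^2
Step 2 — Cwp = 1763.4 / 2511.27 ≈ 0.70219 (5 s.f.)

0.70219


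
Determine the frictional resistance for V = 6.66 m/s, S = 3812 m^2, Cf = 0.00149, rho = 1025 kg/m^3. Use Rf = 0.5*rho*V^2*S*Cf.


Formula: Rf = 0.5 * rho * V^2 * S * Cf
Step 1 — V^2 = 6.66^2 = 44.3556
Step 2 — 0.5 * rho * V^2 = 0.5 * 1025 * 44.3556 = 22732.245
Step 3 — Rf = 22732.245 * 3812 * 0.00149 ≈ 129120 N (5 s.f.)

129120 N


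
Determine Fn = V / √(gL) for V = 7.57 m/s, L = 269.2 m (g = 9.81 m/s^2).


Formula: Fn = V / sqrt(g * L)
Step 1 — g * L = 9.81 * 269.2 = 2640.852
Step 2 — sqrt(g * L) = sqrt(2640.852) = 51.389221
Step 3 — Fn = 7.57 / 51.389221 ≈ 0.14731 (5 s.f.)

0.14731


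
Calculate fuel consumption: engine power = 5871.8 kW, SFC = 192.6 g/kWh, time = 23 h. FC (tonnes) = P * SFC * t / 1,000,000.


Formula: FC (tonnes) = P * SFC * t / 1,000,000
Step 1 — P * SFC * t = 5871.8 * 192.6 * 23 = 26010899.64 g
Step 2 — FC (tonnes) = 26010899.64 / 1,000,000 ≈ 26.011 tonnes (5 s.f.)

26.011 tonnes


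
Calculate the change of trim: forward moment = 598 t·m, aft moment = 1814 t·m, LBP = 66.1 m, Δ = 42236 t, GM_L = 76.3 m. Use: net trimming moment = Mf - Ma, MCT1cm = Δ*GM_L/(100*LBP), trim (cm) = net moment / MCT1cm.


Formula: net trimming moment = Mf - Ma; MCT1cm = Δ*GM_L/(100*LBP); trim = net moment / MCT1cm
Step 1 — net trimming moment = 598 - 1814 = -1216 t·m
Step 2 — MCT1cm = 42236 * 76.3 / (100 * 66.1) = 487.5351 t·m/cm
Step 3 — trim = -1216 / 487.5351 ≈ -2.4942 cm (5 s.f.)

-2.4942 cm


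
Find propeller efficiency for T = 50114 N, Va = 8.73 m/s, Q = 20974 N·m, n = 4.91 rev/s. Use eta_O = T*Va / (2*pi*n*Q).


Formula: eta = T * Va / (2 * pi * n * Q)
Step 1 — numerator = T * Va = 50114 * 8.73 = 437495.22
Step 2 — 2 * pi * n = 2 * pi * 4.91 = 30.85044
Step 3 — denominator = 30.85044 * 20974 = 647057.13
Step 4 — eta = 437495.22 / 647057.13 ≈ 0.67613 (5 s.f.)

0.67613


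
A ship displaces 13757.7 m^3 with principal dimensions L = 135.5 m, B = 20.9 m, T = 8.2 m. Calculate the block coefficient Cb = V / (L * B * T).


Formula: Cb = V / (L * B * T)
Step 1 — L * B * T = 135.5 * 20.9 * 8.2 = 23221.99 m^3
Step 2 — Cb = 13757.7 / 23221.99 ≈ 0.59244 (5 s.f.)

0.59244


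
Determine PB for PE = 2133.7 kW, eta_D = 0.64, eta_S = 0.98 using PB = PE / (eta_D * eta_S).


Formula: PB = PE / (eta_D * eta_S)
Step 1 — combined efficiency = eta_D * eta_S = 0.64 * 0.98 = 0.6272
Step 2 — PB = 2133.7 / 0.6272 ≈ 3401.9 kW (5 s.f.)

3401.9 kW


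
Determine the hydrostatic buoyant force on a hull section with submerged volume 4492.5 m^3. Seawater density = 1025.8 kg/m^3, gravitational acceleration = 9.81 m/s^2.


Formula: Fb = rho * g * V
Substituting: Fb = 1025.8 * 9.81 * 4492.5
Intermediate: 1025.8 * 9.81 = 10063.098
Result: Fb = 10063.098 * 4492.5 ≈ 45208000 N (5 s.f.)

45208000 N


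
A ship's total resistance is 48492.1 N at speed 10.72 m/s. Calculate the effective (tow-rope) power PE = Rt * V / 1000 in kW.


Formula: PE = Rt * V / 1000 (kW)
Step 1 — PE (W) = 48492.1 * 10.72 = 519835.312 W
Step 2 — PE (kW) = 519835.312 / 1000 ≈ 519.84 kW (5 s.f.)

519.84 kW


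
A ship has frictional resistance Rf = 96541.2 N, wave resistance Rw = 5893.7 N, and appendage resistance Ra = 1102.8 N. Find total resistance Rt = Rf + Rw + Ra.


Formula: Rt = Rf + Rw + Ra
Substituting: Rt = 96541.2 + 5893.7 + 1102.8
Result: Rt = 103537.7 N

103537.7 N


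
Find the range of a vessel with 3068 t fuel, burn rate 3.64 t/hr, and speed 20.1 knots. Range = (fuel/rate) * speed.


Formula: endurance = fuel / rate; range = endurance * speed
Step 1 — endurance = 3068 / 3.64 = 842.8571 hours
Step 2 — range = 842.8571 * 20.1 ≈ 16941 nautical miles (5 s.f.)

16941 NM


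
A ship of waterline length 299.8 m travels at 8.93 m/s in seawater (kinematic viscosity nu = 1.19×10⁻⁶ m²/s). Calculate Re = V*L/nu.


Formula: Re = V * L / nu
Step 1 — V * L = 8.93 * 299.8 = 2677.214 m^2/s
Step 2 — Re = 2677.214 / 1.19e-6 = 2.25e+09

2.25e+09


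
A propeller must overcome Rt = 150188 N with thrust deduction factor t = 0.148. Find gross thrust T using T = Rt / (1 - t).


Formula: T = Rt / (1 - t)
Step 1 — (1 - t) = 1 - 0.148 = 0.852
Step 2 — T = 150188 / 0.852 ≈ 176280 N (5 s.f.)

176280 N


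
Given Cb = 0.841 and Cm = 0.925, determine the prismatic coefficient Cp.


Formula: Cp = Cb / Cm
Substituting: Cp = 0.841 / 0.925
Result: Cp ≈ 0.90919 (5 s.f.)

0.90919


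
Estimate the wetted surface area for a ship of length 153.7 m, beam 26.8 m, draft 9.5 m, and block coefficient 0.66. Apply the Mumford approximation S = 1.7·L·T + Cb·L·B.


Formula: S = 1.7*L*T + V/T with V = Cb*L*B*T, i.e. S = L * (1.7*T + Cb*B)
Step 1 — 1.7*T = 1.7 * 9.5 = 16.15 m
Step 2 — Cb*B = 0.66 * 26.8 = 17.688 m
Step 3 — 1.7*T + Cb*B = 16.15 + 17.688 = 33.838 m
Step 4 — S = 153.7 * 33.838 ≈ 5200.9 m^2 (5 s.f.)

5200.9 m^2


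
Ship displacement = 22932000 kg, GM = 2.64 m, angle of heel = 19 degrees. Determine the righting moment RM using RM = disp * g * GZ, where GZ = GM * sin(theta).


Formula: GZ = GM * sin(theta); RM = disp * g * GZ
Step 1 — GZ = 2.64 * sin(19°) = 2.64 * 0.325568 = 0.8595 m
Step 2 — RM = 22932000 * 9.81 * 0.8595 ≈ 193360000 N·m (5 s.f.)

193360000 N·m


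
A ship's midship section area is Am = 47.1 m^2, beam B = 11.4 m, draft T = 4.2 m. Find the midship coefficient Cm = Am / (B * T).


Formula: Cm = Am / (B * T)
Step 1 — B * T = 11.4 * 4.2 = 47.88 m^2
Step 2 — Cm = 47.1 / 47.88 ≈ 0.98371 (5 s.f.)

0.98371


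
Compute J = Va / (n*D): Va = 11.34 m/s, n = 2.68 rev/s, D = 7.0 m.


Formula: J = Va / (n * D)
Step 1 — n * D = 2.68 * 7.0 = 18.76
Step 2 — J = 11.34 / 18.76 ≈ 0.60448 (5 s.f.)

0.60448


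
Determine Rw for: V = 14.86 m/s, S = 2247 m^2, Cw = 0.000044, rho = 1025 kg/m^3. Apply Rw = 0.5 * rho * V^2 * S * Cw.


Formula: Rw = 0.5 * rho * V^2 * S * Cw
Step 1 — V^2 = 14.86^2 = 220.8196
Step 2 — 0.5 * rho * V^2 = 0.5 * 1025 * 220.8196 = 113170.045
Step 3 — Rw = 113170.045 * 2247 * 0.000044 ≈ 11189 N (5 s.f.)

11189 N


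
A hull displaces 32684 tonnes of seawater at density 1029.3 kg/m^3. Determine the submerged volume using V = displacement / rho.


Formula: V = mass / rho
Step 1 — convert tonnes to kg: 32684 t * 1000 = 32684000 kg
Step 2 — V = 32684000 / 1029.3 ≈ 31754 m^3 (5 s.f.)

31754 m^3


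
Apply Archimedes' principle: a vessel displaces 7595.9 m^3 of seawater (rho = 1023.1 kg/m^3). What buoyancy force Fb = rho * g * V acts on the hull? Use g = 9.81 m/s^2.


Formula: Fb = rho * g * V
Substituting: Fb = 1023.1 * 9.81 * 7595.9
Intermediate: 1023.1 * 9.81 = 10036.611
Result: Fb = 10036.611 * 7595.9 ≈ 76237000 N (5 s.f.)

76237000 N


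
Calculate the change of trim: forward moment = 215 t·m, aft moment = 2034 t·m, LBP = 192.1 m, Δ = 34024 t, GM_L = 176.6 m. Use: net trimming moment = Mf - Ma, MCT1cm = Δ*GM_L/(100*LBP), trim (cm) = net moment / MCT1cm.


Formula: net trimming moment = Mf - Ma; MCT1cm = Δ*GM_L/(100*LBP); trim = net moment / MCT1cm
Step 1 — net trimming moment = 215 - 2034 = -1819 t·m
Step 2 — MCT1cm = 34024 * 176.6 / (100 * 192.1) = 312.787 t·m/cm
Step 3 — trim = -1819 / 312.787 ≈ -5.8155 cm (5 s.f.)

-5.8155 cm


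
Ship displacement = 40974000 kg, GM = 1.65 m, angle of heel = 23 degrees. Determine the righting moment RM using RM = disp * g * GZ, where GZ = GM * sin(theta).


Formula: GZ = GM * sin(theta); RM = disp * g * GZ
Step 1 — GZ = 1.65 * sin(23°) = 1.65 * 0.390731 = 0.644706 m
Step 2 — RM = 40974000 * 9.81 * 0.644706 ≈ 259140000 N·m (5 s.f.)

259140000 N·m


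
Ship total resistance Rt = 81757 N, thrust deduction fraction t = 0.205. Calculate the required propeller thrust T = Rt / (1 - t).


Formula: T = Rt / (1 - t)
Step 1 — (1 - t) = 1 - 0.205 = 0.795
Step 2 — T = 81757 / 0.795 ≈ 102840 N (5 s.f.)

102840 N


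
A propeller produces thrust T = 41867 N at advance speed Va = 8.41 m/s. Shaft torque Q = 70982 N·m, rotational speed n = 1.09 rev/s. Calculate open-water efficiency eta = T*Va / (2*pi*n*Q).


Formula: eta = T * Va / (2 * pi * n * Q)
Step 1 — numerator = T * Va = 41867 * 8.41 = 352101.47
Step 2 — 2 * pi * n = 2 * pi * 1.09 = 6.848672
Step 3 — denominator = 6.848672 * 70982 = 486132.44
Step 4 — eta = 352101.47 / 486132.44 ≈ 0.72429 (5 s.f.)

0.72429


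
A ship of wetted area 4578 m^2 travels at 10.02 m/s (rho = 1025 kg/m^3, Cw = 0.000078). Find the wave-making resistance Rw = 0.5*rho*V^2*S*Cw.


Formula: Rw = 0.5 * rho * V^2 * S * Cw
Step 1 — V^2 = 10.02^2 = 100.4004
Step 2 — 0.5 * rho * V^2 = 0.5 * 1025 * 100.4004 = 51455.205
Step 3 — Rw = 51455.205 * 4578 * 0.000078 ≈ 18374 N (5 s.f.)

18374 N


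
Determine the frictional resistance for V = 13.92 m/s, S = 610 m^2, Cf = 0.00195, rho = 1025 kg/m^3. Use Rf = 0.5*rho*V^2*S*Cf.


Formula: Rf = 0.5 * rho * V^2 * S * Cf
Step 1 — V^2 = 13.92^2 = 193.7664
Step 2 — 0.5 * rho * V^2 = 0.5 * 1025 * 193.7664 = 99305.28
Step 3 — Rf = 99305.28 * 610 * 0.00195 ≈ 118120 N (5 s.f.)

118120 N


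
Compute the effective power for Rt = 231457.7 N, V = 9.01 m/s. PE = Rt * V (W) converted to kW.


Formula: PE = Rt * V / 1000 (kW)
Step 1 — PE (W) = 231457.7 * 9.01 = 2085433.877 W
Step 2 — PE (kW) = 2085433.877 / 1000 ≈ 2085.4 kW (5 s.f.)

2085.4 kW


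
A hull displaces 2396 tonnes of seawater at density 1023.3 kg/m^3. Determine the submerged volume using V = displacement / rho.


Formula: V = mass / rho
Step 1 — convert tonnes to kg: 2396 t * 1000 = 2396000 kg
Step 2 — V = 2396000 / 1023.3 ≈ 2341.4 m^3 (5 s.f.)

2341.4 m^3


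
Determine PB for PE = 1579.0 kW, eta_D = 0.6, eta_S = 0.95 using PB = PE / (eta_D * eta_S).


Formula: PB = PE / (eta_D * eta_S)
Step 1 — combined efficiency = eta_D * eta_S = 0.6 * 0.95 = 0.57
Step 2 — PB = 1579.0 / 0.57 ≈ 2770.2 kW (5 s.f.)

2770.2 kW


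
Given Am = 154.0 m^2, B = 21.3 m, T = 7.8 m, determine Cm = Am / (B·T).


Formula: Cm = Am / (B * T)
Step 1 — B * T = 21.3 * 7.8 = 166.14 m^2
Step 2 — Cm = 154.0 / 166.14 ≈ 0.92693 (5 s.f.)

0.92693


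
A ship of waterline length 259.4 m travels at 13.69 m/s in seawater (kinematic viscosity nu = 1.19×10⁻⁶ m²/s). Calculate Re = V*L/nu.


Formula: Re = V * L / nu
Step 1 — V * L = 13.69 * 259.4 = 3551.186 m^2/s
Step 2 — Re = 3551.186 / 1.19e-6 = 2.98e+09

2.98e+09


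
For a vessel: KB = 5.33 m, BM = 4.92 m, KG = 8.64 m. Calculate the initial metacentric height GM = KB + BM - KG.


Formula: GM = KB + BM - KG
Step 1 — KM = KB + BM = 5.33 + 4.92 = 10.25 m
Step 2 — GM = KM - KG = 10.25 - 8.64 = 1.61 m

1.61 m


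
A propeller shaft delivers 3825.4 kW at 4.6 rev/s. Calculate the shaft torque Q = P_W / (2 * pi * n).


Formula: Q = P_W / (2 * pi * n)
Step 1 — P_W = 3825.4 kW * 1000 = 3825400.0 W
Step 2 — 2 * pi * n = 2 * pi * 4.6 = 28.902652
Step 3 — Q = 3825400.0 / 28.902652 ≈ 132350 N·m (5 s.f.)

132350 N·m


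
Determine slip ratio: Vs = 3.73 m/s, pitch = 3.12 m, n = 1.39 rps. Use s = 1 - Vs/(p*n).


Formula: s = 1 - Vs / (p * n)
Step 1 — p * n = 3.12 * 1.39 = 4.3368
Step 2 — Vs / (p*n) = 3.73 / 4.3368 = 0.860081 (6 d.p.)
Step 3 — s = 1 - 0.860081 = 0.139919

0.139919


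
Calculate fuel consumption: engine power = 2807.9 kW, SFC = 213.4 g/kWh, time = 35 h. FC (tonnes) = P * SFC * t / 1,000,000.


Formula: FC (tonnes) = P * SFC * t / 1,000,000
Step 1 — P * SFC * t = 2807.9 * 213.4 * 35 = 20972205.1 g
Step 2 — FC (tonnes) = 20972205.1 / 1,000,000 ≈ 20.972 tonnes (5 s.f.)

20.972 tonnes


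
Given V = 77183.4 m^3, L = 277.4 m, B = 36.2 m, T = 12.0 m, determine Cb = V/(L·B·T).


Formula: Cb = V / (L * B * T)
Step 1 — L * B * T = 277.4 * 36.2 * 12.0 = 120502.56 m^3
Step 2 — Cb = 77183.4 / 120502.56 ≈ 0.64051 (5 s.f.)

0.64051


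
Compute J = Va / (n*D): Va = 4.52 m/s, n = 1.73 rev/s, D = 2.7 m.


Formula: J = Va / (n * D)
Step 1 — n * D = 1.73 * 2.7 = 4.671
Step 2 — J = 4.52 / 4.671 ≈ 0.96767 (5 s.f.)

0.96767


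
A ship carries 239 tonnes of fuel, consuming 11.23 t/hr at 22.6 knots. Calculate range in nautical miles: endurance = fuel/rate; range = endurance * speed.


Formula: endurance = fuel / rate; range = endurance * speed
Step 1 — endurance = 239 / 11.23 = 21.2823 hours
Step 2 — range = 21.2823 * 22.6 ≈ 480.98 nautical miles (5 s.f.)

480.98 NM


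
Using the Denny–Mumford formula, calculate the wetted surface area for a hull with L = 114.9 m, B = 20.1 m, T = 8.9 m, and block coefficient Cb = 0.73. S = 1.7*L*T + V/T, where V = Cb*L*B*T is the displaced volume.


Formula: S = 1.7*L*T + V/T with V = Cb*L*B*T, i.e. S = L * (1.7*T + Cb*B)
Step 1 — 1.7*T = 1.7 * 8.9 = 15.13 m
Step 2 — Cb*B = 0.73 * 20.1 = 14.673 m
Step 3 — 1.7*T + Cb*B = 15.13 + 14.673 = 29.803 m
Step 4 — S = 114.9 * 29.803 ≈ 3424.4 m^2 (5 s.f.)

3424.4 m^2


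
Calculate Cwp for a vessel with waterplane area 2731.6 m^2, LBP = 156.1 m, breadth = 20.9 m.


Formula: Cwp = Aw / (L * B)
Step 1 — L * B = 156.1 * 20.9 = 3262.49 m^2
Step 2 — Cwp = 2731.6 / 3262.49 ≈ 0.83727 (5 s.f.)

0.83727


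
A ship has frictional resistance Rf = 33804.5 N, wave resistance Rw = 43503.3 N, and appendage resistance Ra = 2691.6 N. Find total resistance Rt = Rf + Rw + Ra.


Formula: Rt = Rf + Rw + Ra
Substituting: Rt = 33804.5 + 43503.3 + 2691.6
Result: Rt = 79999.4 N

79999.4 N


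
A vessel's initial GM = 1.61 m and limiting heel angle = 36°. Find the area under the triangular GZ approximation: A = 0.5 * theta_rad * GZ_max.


Formula: GZ_max = GM * sin(theta); Area = 0.5 * theta_rad * GZ_max
Step 1 — GZ_max = 1.61 * sin(36°) = 1.61 * 0.587785 = 0.946334 m
Step 2 — theta_rad = 36 * pi/180 = 0.628319 rad
Step 3 — Area = 0.5 * 0.628319 * 0.946334 ≈ 0.29730 m·rad (5 s.f.)

0.29730 m·rad


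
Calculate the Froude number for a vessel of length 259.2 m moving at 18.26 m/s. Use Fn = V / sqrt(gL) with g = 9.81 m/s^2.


Formula: Fn = V / sqrt(g * L)
Step 1 — g * L = 9.81 * 259.2 = 2542.752
Step 2 — sqrt(g * L) = sqrt(2542.752) = 50.425708
Step 3 — Fn = 18.26 / 50.425708 ≈ 0.36212 (5 s.f.)

0.36212


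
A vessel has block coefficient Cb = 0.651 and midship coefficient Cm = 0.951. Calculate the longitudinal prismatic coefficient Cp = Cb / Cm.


Formula: Cp = Cb / Cm
Substituting: Cp = 0.651 / 0.951
Result: Cp ≈ 0.68454 (5 s.f.)

0.68454


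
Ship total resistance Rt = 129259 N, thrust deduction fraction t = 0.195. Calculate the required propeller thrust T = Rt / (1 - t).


Formula: T = Rt / (1 - t)
Step 1 — (1 - t) = 1 - 0.195 = 0.805
Step 2 — T = 129259 / 0.805 ≈ 160570 N (5 s.f.)

160570 N


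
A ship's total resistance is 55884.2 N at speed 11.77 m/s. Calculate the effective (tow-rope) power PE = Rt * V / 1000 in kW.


Formula: PE = Rt * V / 1000 (kW)
Step 1 — PE (W) = 55884.2 * 11.77 = 657757.034 W
Step 2 — PE (kW) = 657757.034 / 1000 ≈ 657.76 kW (5 s.f.)

657.76 kW


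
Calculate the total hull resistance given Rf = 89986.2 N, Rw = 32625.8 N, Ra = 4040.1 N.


Formula: Rt = Rf + Rw + Ra
Substituting: Rt = 89986.2 + 32625.8 + 4040.1
Result: Rt = 126652.1 N

126652.1 N


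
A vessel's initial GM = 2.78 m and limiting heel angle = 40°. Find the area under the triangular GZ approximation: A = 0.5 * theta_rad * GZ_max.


Formula: GZ_max = GM * sin(theta); Area = 0.5 * theta_rad * GZ_max
Step 1 — GZ_max = 2.78 * sin(40°) = 2.78 * 0.642788 = 1.786951 m
Step 2 — theta_rad = 40 * pi/180 = 0.698132 rad
Step 3 — Area = 0.5 * 0.698132 * 1.786951 ≈ 0.62376 m·rad (5 s.f.)

0.62376 m·rad


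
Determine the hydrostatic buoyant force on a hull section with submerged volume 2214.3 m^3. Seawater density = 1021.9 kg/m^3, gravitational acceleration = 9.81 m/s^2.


Formula: Fb = rho * g * V
Substituting: Fb = 1021.9 * 9.81 * 2214.3
Intermediate: 1021.9 * 9.81 = 10024.839
Result: Fb = 10024.839 * 2214.3 ≈ 22198000 N (5 s.f.)

22198000 N


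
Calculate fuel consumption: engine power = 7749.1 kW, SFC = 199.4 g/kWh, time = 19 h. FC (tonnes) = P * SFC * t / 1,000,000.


Formula: FC (tonnes) = P * SFC * t / 1,000,000
Step 1 — P * SFC * t = 7749.1 * 199.4 * 19 = 29358240.26 g
Step 2 — FC (tonnes) = 29358240.26 / 1,000,000 ≈ 29.358 tonnes (5 s.f.)

29.358 tonnes


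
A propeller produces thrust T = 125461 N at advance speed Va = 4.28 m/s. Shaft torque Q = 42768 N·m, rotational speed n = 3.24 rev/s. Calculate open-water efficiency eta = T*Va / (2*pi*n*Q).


Formula: eta = T * Va / (2 * pi * n * Q)
Step 1 — numerator = T * Va = 125461 * 4.28 = 536973.08
Step 2 — 2 * pi * n = 2 * pi * 3.24 = 20.35752
Step 3 — denominator = 20.35752 * 42768 = 870650.42
Step 4 — eta = 536973.08 / 870650.42 ≈ 0.61675 (5 s.f.)

0.61675


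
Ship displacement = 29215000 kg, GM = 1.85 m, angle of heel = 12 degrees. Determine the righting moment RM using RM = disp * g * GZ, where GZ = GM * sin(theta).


Formula: GZ = GM * sin(theta); RM = disp * g * GZ
Step 1 — GZ = 1.85 * sin(12°) = 1.85 * 0.207912 = 0.384637 m
Step 2 — RM = 29215000 * 9.81 * 0.384637 ≈ 110240000 N·m (5 s.f.)

110240000 N·m


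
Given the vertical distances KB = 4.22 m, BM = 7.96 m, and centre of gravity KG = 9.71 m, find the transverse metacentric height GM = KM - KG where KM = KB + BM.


Formula: GM = KB + BM - KG
Step 1 — KM = KB + BM = 4.22 + 7.96 = 12.18 m
Step 2 — GM = KM - KG = 12.18 - 9.71 = 2.47 m

2.47 m


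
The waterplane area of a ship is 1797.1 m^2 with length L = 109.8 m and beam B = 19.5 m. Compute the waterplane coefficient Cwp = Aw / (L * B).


Formula: Cwp = Aw / (L * B)
Step 1 — L * B = 109.8 * 19.5 = 2141.1 m^2
Step 2 — Cwp = 1797.1 / 2141.1 ≈ 0.83933 (5 s.f.)

0.83933


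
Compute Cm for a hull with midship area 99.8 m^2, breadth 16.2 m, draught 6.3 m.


Formula: Cm = Am / (B * T)
Step 1 — B * T = 16.2 * 6.3 = 102.06 m^2
Step 2 — Cm = 99.8 / 102.06 ≈ 0.97786 (5 s.f.)

0.97786


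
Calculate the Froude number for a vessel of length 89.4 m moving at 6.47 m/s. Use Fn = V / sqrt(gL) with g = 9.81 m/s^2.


Formula: Fn = V / sqrt(g * L)
Step 1 — g * L = 9.81 * 89.4 = 877.014
Step 2 — sqrt(g * L) = sqrt(877.014) = 29.614422
Step 3 — Fn = 6.47 / 29.614422 ≈ 0.21847 (5 s.f.)

0.21847


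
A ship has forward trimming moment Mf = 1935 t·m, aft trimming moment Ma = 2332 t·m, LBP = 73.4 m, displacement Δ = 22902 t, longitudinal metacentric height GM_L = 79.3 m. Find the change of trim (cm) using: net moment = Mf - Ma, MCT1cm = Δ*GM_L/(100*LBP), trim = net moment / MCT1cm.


Formula: net trimming moment = Mf - Ma; MCT1cm = Δ*GM_L/(100*LBP); trim = net moment / MCT1cm
Step 1 — net trimming moment = 1935 - 2332 = -397 t·m
Step 2 — MCT1cm = 22902 * 79.3 / (100 * 73.4) = 247.429 t·m/cm
Step 3 — trim = -397 / 247.429 ≈ -1.6045 cm (5 s.f.)

-1.6045 cm


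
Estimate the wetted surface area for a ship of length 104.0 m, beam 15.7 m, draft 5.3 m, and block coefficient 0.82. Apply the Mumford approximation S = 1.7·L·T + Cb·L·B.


Formula: S = 1.7*L*T + V/T with V = Cb*L*B*T, i.e. S = L * (1.7*T + Cb*B)
Step 1 — 1.7*T = 1.7 * 5.3 = 9.01 m
Step 2 — Cb*B = 0.82 * 15.7 = 12.874 m
Step 3 — 1.7*T + Cb*B = 9.01 + 12.874 = 21.884 m
Step 4 — S = 104.0 * 21.884 ≈ 2275.9 m^2 (5 s.f.)

2275.9 m^2


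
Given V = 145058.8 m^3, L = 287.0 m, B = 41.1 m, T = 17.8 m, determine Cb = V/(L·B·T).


Formula: Cb = V / (L * B * T)
Step 1 — L * B * T = 287.0 * 41.1 * 17.8 = 209963.46 m^3
Step 2 — Cb = 145058.8 / 209963.46 ≈ 0.69088 (5 s.f.)

0.69088


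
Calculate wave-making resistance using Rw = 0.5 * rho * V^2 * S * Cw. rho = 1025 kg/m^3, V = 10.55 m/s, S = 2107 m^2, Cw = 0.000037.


Formula: Rw = 0.5 * rho * V^2 * S * Cw
Step 1 — V^2 = 10.55^2 = 111.3025
Step 2 — 0.5 * rho * V^2 = 0.5 * 1025 * 111.3025 = 57042.53125
Step 3 — Rw = 57042.53125 * 2107 * 0.000037 ≈ 4447.0 N (5 s.f.)

4447.0 N


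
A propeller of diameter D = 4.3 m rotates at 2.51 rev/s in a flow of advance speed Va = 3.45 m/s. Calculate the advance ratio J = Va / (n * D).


Formula: J = Va / (n * D)
Step 1 — n * D = 2.51 * 4.3 = 10.793
Step 2 — J = 3.45 / 10.793 ≈ 0.31965 (5 s.f.)

0.31965


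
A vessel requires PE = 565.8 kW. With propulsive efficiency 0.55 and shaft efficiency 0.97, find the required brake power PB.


Formula: PB = PE / (eta_D * eta_S)
Step 1 — combined efficiency = eta_D * eta_S = 0.55 * 0.97 = 0.5335
Step 2 — PB = 565.8 / 0.5335 ≈ 1060.5 kW (5 s.f.)

1060.5 kW


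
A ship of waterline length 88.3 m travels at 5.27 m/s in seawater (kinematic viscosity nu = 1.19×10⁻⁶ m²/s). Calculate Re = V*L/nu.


Formula: Re = V * L / nu
Step 1 — V * L = 5.27 * 88.3 = 465.341 m^2/s
Step 2 — Re = 465.341 / 1.19e-6 = 3.91e+08

3.91e+08


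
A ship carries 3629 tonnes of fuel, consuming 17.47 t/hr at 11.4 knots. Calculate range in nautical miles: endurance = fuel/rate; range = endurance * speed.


Formula: endurance = fuel / rate; range = endurance * speed
Step 1 — endurance = 3629 / 17.47 = 207.7275 hours
Step 2 — range = 207.7275 * 11.4 ≈ 2368.1 nautical miles (5 s.f.)

2368.1 NM


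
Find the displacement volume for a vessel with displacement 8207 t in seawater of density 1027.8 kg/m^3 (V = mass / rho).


Formula: V = mass / rho
Step 1 — convert tonnes to kg: 8207 t * 1000 = 8207000 kg
Step 2 — V = 8207000 / 1027.8 ≈ 7985.0 m^3 (5 s.f.)

7985.0 m^3


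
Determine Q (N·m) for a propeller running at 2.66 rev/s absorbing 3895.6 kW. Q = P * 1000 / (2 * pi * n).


Formula: Q = P_W / (2 * pi * n)
Step 1 — P_W = 3895.6 kW * 1000 = 3895600.0 W
Step 2 — 2 * pi * n = 2 * pi * 2.66 = 16.713273
Step 3 — Q = 3895600.0 / 16.713273 ≈ 233080 N·m (5 s.f.)

233080 N·m


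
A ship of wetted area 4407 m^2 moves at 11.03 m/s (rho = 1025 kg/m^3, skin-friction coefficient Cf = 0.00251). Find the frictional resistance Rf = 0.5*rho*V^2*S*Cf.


Formula: Rf = 0.5 * rho * V^2 * S * Cf
Step 1 — V^2 = 11.03^2 = 121.6609
Step 2 — 0.5 * rho * V^2 = 0.5 * 1025 * 121.6609 = 62351.21125
Step 3 — Rf = 62351.21125 * 4407 * 0.00251 ≈ 689700 N (5 s.f.)

689700 N


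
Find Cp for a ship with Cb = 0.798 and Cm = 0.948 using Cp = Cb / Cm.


Formula: Cp = Cb / Cm
Substituting: Cp = 0.798 / 0.948
Result: Cp ≈ 0.84177 (5 s.f.)

0.84177


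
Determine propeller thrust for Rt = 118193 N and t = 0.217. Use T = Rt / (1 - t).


Formula: T = Rt / (1 - t)
Step 1 — (1 - t) = 1 - 0.217 = 0.783
Step 2 — T = 118193 / 0.783 ≈ 150950 N (5 s.f.)

150950 N


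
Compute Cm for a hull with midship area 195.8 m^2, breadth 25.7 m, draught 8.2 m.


Formula: Cm = Am / (B * T)
Step 1 — B * T = 25.7 * 8.2 = 210.74 m^2
Step 2 — Cm = 195.8 / 210.74 ≈ 0.92911 (5 s.f.)

0.92911


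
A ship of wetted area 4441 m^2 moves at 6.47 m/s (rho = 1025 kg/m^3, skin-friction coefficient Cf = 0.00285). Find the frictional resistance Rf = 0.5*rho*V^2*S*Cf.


Formula: Rf = 0.5 * rho * V^2 * S * Cf
Step 1 — V^2 = 6.47^2 = 41.8609
Step 2 — 0.5 * rho * V^2 = 0.5 * 1025 * 41.8609 = 21453.71125
Step 3 — Rf = 21453.71125 * 4441 * 0.00285 ≈ 271540 N (5 s.f.)

271540 N


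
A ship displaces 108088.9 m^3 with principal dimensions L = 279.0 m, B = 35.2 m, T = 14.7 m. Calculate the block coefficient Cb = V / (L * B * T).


Formula: Cb = V / (L * B * T)
Step 1 — L * B * T = 279.0 * 35.2 * 14.7 = 144365.76 m^3
Step 2 — Cb = 108088.9 / 144365.76 ≈ 0.74872 (5 s.f.)

0.74872


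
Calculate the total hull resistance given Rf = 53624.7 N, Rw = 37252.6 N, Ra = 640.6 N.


Formula: Rt = Rf + Rw + Ra
Substituting: Rt = 53624.7 + 37252.6 + 640.6
Result: Rt = 91517.9 N

91517.9 N


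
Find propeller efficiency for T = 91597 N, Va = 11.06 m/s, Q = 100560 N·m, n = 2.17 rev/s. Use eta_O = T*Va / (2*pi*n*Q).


Formula: eta = T * Va / (2 * pi * n * Q)
Step 1 — numerator = T * Va = 91597 * 11.06 = 1013062.82
Step 2 — 2 * pi * n = 2 * pi * 2.17 = 13.634512
Step 3 — denominator = 13.634512 * 100560 = 1371086.53
Step 4 — eta = 1013062.82 / 1371086.53 ≈ 0.73888 (5 s.f.)

0.73888


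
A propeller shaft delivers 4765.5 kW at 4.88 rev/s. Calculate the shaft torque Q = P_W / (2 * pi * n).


Formula: Q = P_W / (2 * pi * n)
Step 1 — P_W = 4765.5 kW * 1000 = 4765500.0 W
Step 2 — 2 * pi * n = 2 * pi * 4.88 = 30.661944
Step 3 — Q = 4765500.0 / 30.661944 ≈ 155420 N·m (5 s.f.)

155420 N·m


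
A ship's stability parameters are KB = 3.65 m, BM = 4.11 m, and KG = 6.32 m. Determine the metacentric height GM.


Formula: GM = KB + BM - KG
Step 1 — KM = KB + BM = 3.65 + 4.11 = 7.76 m
Step 2 — GM = KM - KG = 7.76 - 6.32 = 1.44 m

1.44 m


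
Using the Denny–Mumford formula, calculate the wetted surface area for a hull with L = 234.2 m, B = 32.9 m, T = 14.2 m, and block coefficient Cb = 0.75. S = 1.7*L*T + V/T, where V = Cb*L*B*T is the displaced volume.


Formula: S = 1.7*L*T + V/T with V = Cb*L*B*T, i.e. S = L * (1.7*T + Cb*B)
Step 1 — 1.7*T = 1.7 * 14.2 = 24.14 m
Step 2 — Cb*B = 0.75 * 32.9 = 24.675 m
Step 3 — 1.7*T + Cb*B = 24.14 + 24.675 = 48.815 m
Step 4 — S = 234.2 * 48.815 ≈ 11432 m^2 (5 s.f.)

11432 m^2


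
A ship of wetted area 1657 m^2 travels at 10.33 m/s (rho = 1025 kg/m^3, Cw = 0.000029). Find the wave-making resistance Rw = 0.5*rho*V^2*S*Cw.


Formula: Rw = 0.5 * rho * V^2 * S * Cw
Step 1 — V^2 = 10.33^2 = 106.7089
Step 2 — 0.5 * rho * V^2 = 0.5 * 1025 * 106.7089 = 54688.31125
Step 3 — Rw = 54688.31125 * 1657 * 0.000029 ≈ 2627.9 N (5 s.f.)

2627.9 N


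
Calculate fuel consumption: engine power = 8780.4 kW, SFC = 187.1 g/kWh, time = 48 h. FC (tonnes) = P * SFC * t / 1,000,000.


Formula: FC (tonnes) = P * SFC * t / 1,000,000
Step 1 — P * SFC * t = 8780.4 * 187.1 * 48 = 78855016.32 g
Step 2 — FC (tonnes) = 78855016.32 / 1,000,000 ≈ 78.855 tonnes (5 s.f.)

78.855 tonnes


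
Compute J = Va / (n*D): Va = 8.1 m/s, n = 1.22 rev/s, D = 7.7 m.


Formula: J = Va / (n * D)
Step 1 — n * D = 1.22 * 7.7 = 9.394
Step 2 — J = 8.1 / 9.394 ≈ 0.86225 (5 s.f.)

0.86225


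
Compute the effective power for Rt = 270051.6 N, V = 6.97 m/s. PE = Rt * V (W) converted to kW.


Formula: PE = Rt * V / 1000 (kW)
Step 1 — PE (W) = 270051.6 * 6.97 = 1882259.652 W
Step 2 — PE (kW) = 1882259.652 / 1000 ≈ 1882.3 kW (5 s.f.)

1882.3 kW


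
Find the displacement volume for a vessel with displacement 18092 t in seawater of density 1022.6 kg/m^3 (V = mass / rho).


Formula: V = mass / rho
Step 1 — convert tonnes to kg: 18092 t * 1000 = 18092000 kg
Step 2 — V = 18092000 / 1022.6 ≈ 17692 m^3 (5 s.f.)

17692 m^3
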